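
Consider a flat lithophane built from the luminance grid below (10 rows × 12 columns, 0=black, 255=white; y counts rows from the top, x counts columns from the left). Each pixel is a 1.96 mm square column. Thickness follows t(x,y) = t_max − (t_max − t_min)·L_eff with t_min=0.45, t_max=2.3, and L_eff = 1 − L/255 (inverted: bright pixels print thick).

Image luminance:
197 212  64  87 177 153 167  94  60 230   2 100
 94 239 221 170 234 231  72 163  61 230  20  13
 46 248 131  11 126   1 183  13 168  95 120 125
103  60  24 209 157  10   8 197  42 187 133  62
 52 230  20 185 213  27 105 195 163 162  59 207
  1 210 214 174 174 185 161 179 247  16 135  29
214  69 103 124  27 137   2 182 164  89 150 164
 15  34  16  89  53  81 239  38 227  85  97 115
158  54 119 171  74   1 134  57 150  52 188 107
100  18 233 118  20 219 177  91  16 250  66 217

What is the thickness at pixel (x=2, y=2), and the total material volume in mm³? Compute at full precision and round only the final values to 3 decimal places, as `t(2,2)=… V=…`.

span = t_max - t_min = 2.3 - 0.45 = 1.850
L(2,2) = 131, L_eff = 1 - 131/255 = 0.486275 (inverted)
t(2,2) = 2.3 - 1.850·0.486275 = 1.400
Σt over all 10·12 pixels = 269363/1700 ≈ 158.4488235
V = pitch²·Σt = 1.96²·269363/1700 = 608.697

t(2,2)=1.400 V=608.697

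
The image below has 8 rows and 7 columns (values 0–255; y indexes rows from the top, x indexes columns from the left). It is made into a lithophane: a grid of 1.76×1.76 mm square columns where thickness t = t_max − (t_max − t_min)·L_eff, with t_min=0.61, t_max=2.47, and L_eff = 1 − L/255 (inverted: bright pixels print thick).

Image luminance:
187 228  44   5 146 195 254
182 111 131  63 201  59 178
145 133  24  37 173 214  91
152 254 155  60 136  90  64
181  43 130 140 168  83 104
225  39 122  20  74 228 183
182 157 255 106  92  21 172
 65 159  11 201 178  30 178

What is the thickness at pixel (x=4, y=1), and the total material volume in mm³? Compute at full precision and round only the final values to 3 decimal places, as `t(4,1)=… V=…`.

span = t_max - t_min = 2.47 - 0.61 = 1.860
L(4,1) = 201, L_eff = 1 - 201/255 = 0.211765 (inverted)
t(4,1) = 2.47 - 1.860·0.211765 = 2.076
Σt over all 8·7 pixels = 87.108
V = pitch²·Σt = 1.76²·87.108 = 269.826

t(4,1)=2.076 V=269.826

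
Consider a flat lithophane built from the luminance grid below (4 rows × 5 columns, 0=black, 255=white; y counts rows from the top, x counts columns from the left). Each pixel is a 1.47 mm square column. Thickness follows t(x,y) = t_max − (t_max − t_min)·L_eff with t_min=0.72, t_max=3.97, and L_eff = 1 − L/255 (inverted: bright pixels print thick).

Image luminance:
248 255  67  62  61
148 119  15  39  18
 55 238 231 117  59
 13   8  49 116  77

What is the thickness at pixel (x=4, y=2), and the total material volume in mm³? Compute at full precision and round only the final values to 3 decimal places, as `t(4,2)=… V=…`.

span = t_max - t_min = 3.97 - 0.72 = 3.250
L(4,2) = 59, L_eff = 1 - 59/255 = 0.768627 (inverted)
t(4,2) = 3.97 - 3.250·0.768627 = 1.472
Σt over all 4·5 pixels = 13541/340 ≈ 39.8264706
V = pitch²·Σt = 1.47²·13541/340 = 86.061

t(4,2)=1.472 V=86.061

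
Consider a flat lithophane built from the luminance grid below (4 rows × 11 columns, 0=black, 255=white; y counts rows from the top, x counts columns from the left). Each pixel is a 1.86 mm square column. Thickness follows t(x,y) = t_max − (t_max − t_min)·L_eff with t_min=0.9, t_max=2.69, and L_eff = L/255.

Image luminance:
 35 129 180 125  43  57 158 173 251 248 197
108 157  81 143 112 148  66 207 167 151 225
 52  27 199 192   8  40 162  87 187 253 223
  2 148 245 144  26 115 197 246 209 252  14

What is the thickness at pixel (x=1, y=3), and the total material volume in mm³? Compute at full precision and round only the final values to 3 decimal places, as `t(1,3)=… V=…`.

t(1,3)=1.651 V=259.178

span = t_max - t_min = 2.69 - 0.9 = 1.790
L(1,3) = 148, L_eff = 148/255 = 0.580392
t(1,3) = 2.69 - 1.790·0.580392 = 1.651
Σt over all 4·11 pixels = 636783/8500 ≈ 74.9156471
V = pitch²·Σt = 1.86²·636783/8500 = 259.178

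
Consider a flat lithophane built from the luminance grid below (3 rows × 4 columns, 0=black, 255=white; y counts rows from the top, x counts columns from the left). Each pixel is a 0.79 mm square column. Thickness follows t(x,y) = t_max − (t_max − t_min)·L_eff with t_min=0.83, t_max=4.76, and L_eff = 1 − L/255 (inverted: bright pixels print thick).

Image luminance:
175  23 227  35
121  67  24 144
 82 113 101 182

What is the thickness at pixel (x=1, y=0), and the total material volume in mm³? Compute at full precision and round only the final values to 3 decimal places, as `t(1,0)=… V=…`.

span = t_max - t_min = 4.76 - 0.83 = 3.930
L(1,0) = 23, L_eff = 1 - 23/255 = 0.909804 (inverted)
t(1,0) = 4.76 - 3.930·0.909804 = 1.184
Σt over all 3·4 pixels = 127087/4250 ≈ 29.9028235
V = pitch²·Σt = 0.79²·127087/4250 = 18.662

t(1,0)=1.184 V=18.662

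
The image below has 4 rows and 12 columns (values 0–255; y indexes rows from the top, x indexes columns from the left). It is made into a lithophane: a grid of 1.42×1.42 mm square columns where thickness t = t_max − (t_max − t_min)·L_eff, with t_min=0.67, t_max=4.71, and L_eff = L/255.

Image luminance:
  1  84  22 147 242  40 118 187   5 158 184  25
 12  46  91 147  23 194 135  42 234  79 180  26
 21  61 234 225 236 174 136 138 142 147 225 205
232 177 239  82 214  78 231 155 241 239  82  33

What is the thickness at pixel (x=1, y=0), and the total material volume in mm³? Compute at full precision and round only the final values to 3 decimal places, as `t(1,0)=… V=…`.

span = t_max - t_min = 4.71 - 0.67 = 4.040
L(1,0) = 84, L_eff = 84/255 = 0.329412
t(1,0) = 4.71 - 4.040·0.329412 = 3.379
Σt over all 4·12 pixels = 265997/2125 ≈ 125.1750588
V = pitch²·Σt = 1.42²·265997/2125 = 252.403

t(1,0)=3.379 V=252.403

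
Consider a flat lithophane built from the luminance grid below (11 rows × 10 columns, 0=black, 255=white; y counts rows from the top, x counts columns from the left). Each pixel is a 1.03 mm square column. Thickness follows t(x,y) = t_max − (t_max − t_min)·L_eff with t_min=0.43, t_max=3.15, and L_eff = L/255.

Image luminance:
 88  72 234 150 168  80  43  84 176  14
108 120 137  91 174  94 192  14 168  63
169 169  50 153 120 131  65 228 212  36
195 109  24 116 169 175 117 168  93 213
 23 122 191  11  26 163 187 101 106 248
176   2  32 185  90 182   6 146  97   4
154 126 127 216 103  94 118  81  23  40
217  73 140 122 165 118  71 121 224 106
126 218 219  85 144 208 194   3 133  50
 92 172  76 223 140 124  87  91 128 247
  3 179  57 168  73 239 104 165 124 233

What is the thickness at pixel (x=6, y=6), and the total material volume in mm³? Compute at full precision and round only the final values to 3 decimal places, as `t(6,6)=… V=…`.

t(6,6)=1.891 V=213.429

span = t_max - t_min = 3.15 - 0.43 = 2.720
L(6,6) = 118, L_eff = 118/255 = 0.462745
t(6,6) = 3.15 - 2.720·0.462745 = 1.891
Σt over all 11·10 pixels = 150883/750 ≈ 201.1773333
V = pitch²·Σt = 1.03²·150883/750 = 213.429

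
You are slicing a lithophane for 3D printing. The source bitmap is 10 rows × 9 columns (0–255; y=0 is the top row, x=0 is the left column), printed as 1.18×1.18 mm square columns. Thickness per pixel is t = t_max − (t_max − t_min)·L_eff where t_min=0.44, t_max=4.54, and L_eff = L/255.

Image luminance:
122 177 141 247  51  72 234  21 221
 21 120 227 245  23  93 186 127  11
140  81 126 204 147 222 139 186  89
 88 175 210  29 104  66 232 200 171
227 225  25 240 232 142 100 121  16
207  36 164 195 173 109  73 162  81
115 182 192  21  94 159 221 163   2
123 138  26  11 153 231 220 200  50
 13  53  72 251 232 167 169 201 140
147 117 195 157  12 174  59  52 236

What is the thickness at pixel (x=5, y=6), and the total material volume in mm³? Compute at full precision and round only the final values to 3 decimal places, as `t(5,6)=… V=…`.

t(5,6)=1.984 V=295.269

span = t_max - t_min = 4.54 - 0.44 = 4.100
L(5,6) = 159, L_eff = 159/255 = 0.623529
t(5,6) = 4.54 - 4.100·0.623529 = 1.984
Σt over all 10·9 pixels = 270373/1275 ≈ 212.0572549
V = pitch²·Σt = 1.18²·270373/1275 = 295.269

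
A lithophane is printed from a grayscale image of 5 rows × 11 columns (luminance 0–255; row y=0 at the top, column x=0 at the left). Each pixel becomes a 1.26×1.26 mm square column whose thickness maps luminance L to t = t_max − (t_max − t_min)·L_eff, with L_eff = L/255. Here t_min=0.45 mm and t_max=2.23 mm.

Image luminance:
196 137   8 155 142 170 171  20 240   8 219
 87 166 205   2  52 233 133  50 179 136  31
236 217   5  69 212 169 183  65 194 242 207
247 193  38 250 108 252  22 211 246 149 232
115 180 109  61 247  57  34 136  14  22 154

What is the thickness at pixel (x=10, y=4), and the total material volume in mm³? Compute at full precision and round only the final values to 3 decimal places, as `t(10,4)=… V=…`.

t(10,4)=1.155 V=110.318

span = t_max - t_min = 2.23 - 0.45 = 1.780
L(10,4) = 154, L_eff = 154/255 = 0.603922
t(10,4) = 2.23 - 1.780·0.603922 = 1.155
Σt over all 5·11 pixels = 104231/1500 ≈ 69.4873333
V = pitch²·Σt = 1.26²·104231/1500 = 110.318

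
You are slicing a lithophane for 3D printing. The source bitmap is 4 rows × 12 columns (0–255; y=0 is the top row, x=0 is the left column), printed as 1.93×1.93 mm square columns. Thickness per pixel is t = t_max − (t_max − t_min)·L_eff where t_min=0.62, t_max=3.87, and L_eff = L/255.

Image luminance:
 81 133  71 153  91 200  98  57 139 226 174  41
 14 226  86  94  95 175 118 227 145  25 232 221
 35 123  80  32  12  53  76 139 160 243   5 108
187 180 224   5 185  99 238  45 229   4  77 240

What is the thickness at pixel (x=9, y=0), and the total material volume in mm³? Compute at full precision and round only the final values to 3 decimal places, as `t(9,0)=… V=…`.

span = t_max - t_min = 3.87 - 0.62 = 3.250
L(9,0) = 226, L_eff = 226/255 = 0.886275
t(9,0) = 3.87 - 3.250·0.886275 = 0.990
Σt over all 4·12 pixels = 187937/1700 ≈ 110.5511765
V = pitch²·Σt = 1.93²·187937/1700 = 411.792

t(9,0)=0.990 V=411.792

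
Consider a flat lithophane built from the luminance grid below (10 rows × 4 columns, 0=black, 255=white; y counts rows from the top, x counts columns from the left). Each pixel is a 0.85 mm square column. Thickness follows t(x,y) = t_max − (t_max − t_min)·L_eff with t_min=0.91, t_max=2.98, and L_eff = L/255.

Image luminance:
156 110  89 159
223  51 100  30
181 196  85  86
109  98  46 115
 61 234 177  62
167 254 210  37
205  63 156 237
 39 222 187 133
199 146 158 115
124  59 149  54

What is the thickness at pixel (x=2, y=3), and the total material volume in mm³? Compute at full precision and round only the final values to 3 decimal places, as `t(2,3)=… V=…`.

span = t_max - t_min = 2.98 - 0.91 = 2.070
L(2,3) = 46, L_eff = 46/255 = 0.180392
t(2,3) = 2.98 - 2.070·0.180392 = 2.607
Σt over all 10·4 pixels = 324371/4250 ≈ 76.3225882
V = pitch²·Σt = 0.85²·324371/4250 = 55.143

t(2,3)=2.607 V=55.143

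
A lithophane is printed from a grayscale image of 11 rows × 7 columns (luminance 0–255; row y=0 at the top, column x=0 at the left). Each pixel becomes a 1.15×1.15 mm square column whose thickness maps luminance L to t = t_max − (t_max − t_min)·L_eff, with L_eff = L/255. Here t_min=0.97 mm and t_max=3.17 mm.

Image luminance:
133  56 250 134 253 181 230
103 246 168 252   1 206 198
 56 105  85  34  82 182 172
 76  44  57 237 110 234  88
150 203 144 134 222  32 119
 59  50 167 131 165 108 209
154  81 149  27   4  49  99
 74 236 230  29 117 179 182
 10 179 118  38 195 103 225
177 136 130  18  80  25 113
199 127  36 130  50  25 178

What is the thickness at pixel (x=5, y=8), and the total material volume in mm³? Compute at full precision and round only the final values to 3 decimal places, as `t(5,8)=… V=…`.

span = t_max - t_min = 3.17 - 0.97 = 2.200
L(5,8) = 103, L_eff = 103/255 = 0.403922
t(5,8) = 3.17 - 2.200·0.403922 = 2.281
Σt over all 11·7 pixels = 271689/1700 ≈ 159.8170588
V = pitch²·Σt = 1.15²·271689/1700 = 211.358

t(5,8)=2.281 V=211.358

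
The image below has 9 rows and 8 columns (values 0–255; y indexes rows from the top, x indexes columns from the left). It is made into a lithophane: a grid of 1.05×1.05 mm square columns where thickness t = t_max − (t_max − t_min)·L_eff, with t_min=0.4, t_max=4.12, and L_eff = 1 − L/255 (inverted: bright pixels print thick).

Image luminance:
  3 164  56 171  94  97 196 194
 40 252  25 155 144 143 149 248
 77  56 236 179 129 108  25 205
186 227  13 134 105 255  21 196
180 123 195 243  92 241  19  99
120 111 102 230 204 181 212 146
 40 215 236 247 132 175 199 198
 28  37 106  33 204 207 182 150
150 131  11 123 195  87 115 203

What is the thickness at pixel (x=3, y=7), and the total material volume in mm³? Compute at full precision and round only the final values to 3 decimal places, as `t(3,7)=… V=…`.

t(3,7)=0.881 V=195.563

span = t_max - t_min = 4.12 - 0.4 = 3.720
L(3,7) = 33, L_eff = 1 - 33/255 = 0.870588 (inverted)
t(3,7) = 4.12 - 3.720·0.870588 = 0.881
Σt over all 9·8 pixels = 75387/425 ≈ 177.3811765
V = pitch²·Σt = 1.05²·75387/425 = 195.563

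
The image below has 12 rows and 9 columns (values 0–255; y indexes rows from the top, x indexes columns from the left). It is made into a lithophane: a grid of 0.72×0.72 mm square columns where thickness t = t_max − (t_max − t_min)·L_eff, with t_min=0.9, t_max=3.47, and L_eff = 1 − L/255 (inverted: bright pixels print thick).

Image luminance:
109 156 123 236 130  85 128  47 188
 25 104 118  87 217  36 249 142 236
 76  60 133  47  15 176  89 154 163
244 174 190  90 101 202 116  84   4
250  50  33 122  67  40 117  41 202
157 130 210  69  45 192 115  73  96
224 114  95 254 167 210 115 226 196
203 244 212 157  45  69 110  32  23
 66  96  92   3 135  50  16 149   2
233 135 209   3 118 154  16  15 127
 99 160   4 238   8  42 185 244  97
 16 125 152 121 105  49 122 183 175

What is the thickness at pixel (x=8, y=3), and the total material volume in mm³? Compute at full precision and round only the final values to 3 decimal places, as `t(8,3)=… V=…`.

t(8,3)=0.940 V=118.220

span = t_max - t_min = 3.47 - 0.9 = 2.570
L(8,3) = 4, L_eff = 1 - 4/255 = 0.984314 (inverted)
t(8,3) = 3.47 - 2.570·0.984314 = 0.940
Σt over all 12·9 pixels = 5815231/25500 ≈ 228.0482745
V = pitch²·Σt = 0.72²·5815231/25500 = 118.220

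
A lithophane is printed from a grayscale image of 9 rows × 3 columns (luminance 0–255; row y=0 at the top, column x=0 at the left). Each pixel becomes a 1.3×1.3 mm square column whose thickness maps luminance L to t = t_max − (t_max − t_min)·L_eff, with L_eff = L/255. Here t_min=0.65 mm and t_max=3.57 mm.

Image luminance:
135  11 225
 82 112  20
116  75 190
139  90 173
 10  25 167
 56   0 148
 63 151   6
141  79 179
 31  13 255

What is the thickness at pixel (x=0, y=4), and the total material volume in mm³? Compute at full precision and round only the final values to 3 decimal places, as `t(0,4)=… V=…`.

t(0,4)=3.455 V=110.803

span = t_max - t_min = 3.57 - 0.65 = 2.920
L(0,4) = 10, L_eff = 10/255 = 0.039216
t(0,4) = 3.57 - 2.920·0.039216 = 3.455
Σt over all 9·3 pixels = 1671881/25500 ≈ 65.5639608
V = pitch²·Σt = 1.3²·1671881/25500 = 110.803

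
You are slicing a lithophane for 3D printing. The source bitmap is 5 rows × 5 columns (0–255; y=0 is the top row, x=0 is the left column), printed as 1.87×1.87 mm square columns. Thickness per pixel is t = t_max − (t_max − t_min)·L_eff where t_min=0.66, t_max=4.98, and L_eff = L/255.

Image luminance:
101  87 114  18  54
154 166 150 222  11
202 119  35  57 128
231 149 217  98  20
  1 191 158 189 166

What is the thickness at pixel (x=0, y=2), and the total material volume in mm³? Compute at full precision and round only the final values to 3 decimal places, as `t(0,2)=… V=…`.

t(0,2)=1.558 V=255.388

span = t_max - t_min = 4.98 - 0.66 = 4.320
L(0,2) = 202, L_eff = 202/255 = 0.792157
t(0,2) = 4.98 - 4.320·0.792157 = 1.558
Σt over all 5·5 pixels = 310389/4250 ≈ 73.0327059
V = pitch²·Σt = 1.87²·310389/4250 = 255.388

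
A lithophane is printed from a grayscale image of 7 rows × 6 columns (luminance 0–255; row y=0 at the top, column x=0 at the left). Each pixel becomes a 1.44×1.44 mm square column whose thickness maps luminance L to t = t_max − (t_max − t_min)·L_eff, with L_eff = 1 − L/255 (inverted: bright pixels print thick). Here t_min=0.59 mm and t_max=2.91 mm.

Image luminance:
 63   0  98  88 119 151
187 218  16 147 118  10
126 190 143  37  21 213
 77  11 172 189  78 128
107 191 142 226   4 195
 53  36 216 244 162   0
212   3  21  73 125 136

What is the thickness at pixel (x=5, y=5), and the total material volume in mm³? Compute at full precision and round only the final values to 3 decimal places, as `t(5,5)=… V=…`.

span = t_max - t_min = 2.91 - 0.59 = 2.320
L(5,5) = 0, L_eff = 1 - 0/255 = 1.000000 (inverted)
t(5,5) = 2.91 - 2.320·1.000000 = 0.590
Σt over all 7·6 pixels = 288827/4250 ≈ 67.9592941
V = pitch²·Σt = 1.44²·288827/4250 = 140.920

t(5,5)=0.590 V=140.920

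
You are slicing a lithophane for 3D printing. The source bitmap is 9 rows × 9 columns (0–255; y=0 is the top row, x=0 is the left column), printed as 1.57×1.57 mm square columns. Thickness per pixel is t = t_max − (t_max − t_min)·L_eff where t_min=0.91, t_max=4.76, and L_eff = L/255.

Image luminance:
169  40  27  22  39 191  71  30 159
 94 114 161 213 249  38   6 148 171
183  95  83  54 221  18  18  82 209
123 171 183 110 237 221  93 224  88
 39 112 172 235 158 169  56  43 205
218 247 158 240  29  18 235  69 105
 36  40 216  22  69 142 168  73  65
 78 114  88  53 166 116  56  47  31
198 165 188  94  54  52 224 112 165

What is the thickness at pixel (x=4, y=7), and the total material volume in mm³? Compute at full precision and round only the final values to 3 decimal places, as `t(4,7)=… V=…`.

span = t_max - t_min = 4.76 - 0.91 = 3.850
L(4,7) = 166, L_eff = 166/255 = 0.650980
t(4,7) = 4.76 - 3.850·0.650980 = 2.254
Σt over all 9·9 pixels = 1219841/5100 ≈ 239.1845098
V = pitch²·Σt = 1.57²·1219841/5100 = 589.566

t(4,7)=2.254 V=589.566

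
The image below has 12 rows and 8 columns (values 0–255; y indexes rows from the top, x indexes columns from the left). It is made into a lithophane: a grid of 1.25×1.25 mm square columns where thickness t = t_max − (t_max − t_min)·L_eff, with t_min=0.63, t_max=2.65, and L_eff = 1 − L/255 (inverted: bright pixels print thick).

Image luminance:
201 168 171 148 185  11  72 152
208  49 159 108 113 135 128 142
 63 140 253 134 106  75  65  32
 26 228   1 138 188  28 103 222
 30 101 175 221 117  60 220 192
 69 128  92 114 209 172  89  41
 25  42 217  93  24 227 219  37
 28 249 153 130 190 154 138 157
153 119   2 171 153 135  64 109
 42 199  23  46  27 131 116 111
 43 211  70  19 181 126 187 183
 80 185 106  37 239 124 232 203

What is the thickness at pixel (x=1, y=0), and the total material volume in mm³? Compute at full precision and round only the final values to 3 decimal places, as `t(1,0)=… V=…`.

span = t_max - t_min = 2.65 - 0.63 = 2.020
L(1,0) = 168, L_eff = 1 - 168/255 = 0.341176 (inverted)
t(1,0) = 2.65 - 2.020·0.341176 = 1.961
Σt over all 12·8 pixels = 328702/2125 ≈ 154.6832941
V = pitch²·Σt = 1.25²·328702/2125 = 241.693

t(1,0)=1.961 V=241.693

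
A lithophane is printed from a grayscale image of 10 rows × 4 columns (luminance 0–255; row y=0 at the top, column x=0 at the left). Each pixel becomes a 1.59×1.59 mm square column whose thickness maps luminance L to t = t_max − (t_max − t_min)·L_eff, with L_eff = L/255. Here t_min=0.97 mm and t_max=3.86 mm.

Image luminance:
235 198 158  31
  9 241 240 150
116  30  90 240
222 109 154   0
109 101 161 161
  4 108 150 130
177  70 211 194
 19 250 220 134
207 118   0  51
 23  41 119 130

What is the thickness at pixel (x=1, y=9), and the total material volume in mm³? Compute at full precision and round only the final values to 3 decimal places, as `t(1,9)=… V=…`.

span = t_max - t_min = 3.86 - 0.97 = 2.890
L(1,9) = 41, L_eff = 41/255 = 0.160784
t(1,9) = 3.86 - 2.890·0.160784 = 3.395
Σt over all 10·4 pixels = 144713/1500 ≈ 96.4753333
V = pitch²·Σt = 1.59²·144713/1500 = 243.899

t(1,9)=3.395 V=243.899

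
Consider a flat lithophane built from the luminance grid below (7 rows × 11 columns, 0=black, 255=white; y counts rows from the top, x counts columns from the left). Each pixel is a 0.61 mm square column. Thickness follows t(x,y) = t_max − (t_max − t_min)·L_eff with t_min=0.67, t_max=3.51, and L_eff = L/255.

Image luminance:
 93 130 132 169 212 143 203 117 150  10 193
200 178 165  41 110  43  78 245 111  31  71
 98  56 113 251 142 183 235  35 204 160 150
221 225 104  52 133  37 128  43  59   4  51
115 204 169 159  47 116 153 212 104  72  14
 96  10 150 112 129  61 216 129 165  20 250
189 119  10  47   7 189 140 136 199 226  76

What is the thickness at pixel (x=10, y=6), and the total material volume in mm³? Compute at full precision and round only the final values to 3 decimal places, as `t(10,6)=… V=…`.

t(10,6)=2.664 V=60.991

span = t_max - t_min = 3.51 - 0.67 = 2.840
L(10,6) = 76, L_eff = 76/255 = 0.298039
t(10,6) = 3.51 - 2.840·0.298039 = 2.664
Σt over all 7·11 pixels = 835937/5100 ≈ 163.9092157
V = pitch²·Σt = 0.61²·835937/5100 = 60.991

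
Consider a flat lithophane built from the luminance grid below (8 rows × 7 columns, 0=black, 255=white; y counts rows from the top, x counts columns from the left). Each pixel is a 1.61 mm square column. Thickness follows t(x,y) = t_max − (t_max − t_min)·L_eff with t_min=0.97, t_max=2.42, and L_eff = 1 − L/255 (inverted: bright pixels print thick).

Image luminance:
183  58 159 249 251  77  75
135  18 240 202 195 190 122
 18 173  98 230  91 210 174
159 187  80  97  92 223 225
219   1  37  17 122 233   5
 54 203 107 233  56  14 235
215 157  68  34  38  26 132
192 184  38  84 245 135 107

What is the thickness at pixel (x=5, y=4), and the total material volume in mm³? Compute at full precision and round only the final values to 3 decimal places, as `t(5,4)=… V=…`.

t(5,4)=2.295 V=249.904

span = t_max - t_min = 2.42 - 0.97 = 1.450
L(5,4) = 233, L_eff = 1 - 233/255 = 0.086275 (inverted)
t(5,4) = 2.42 - 1.450·0.086275 = 2.295
Σt over all 8·7 pixels = 49169/510 ≈ 96.4098039
V = pitch²·Σt = 1.61²·49169/510 = 249.904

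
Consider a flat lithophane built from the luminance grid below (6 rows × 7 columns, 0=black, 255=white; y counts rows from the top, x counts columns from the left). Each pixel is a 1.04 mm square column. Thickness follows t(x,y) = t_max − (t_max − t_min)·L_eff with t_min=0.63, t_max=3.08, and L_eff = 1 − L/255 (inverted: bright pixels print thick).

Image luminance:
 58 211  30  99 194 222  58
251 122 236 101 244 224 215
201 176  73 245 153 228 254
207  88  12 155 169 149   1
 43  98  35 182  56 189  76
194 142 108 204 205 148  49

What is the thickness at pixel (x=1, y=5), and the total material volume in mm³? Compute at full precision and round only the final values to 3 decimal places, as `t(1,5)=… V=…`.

span = t_max - t_min = 3.08 - 0.63 = 2.450
L(1,5) = 142, L_eff = 1 - 142/255 = 0.443137 (inverted)
t(1,5) = 3.08 - 2.450·0.443137 = 1.994
Σt over all 6·7 pixels = 144697/1700 ≈ 85.1158824
V = pitch²·Σt = 1.04²·144697/1700 = 92.061

t(1,5)=1.994 V=92.061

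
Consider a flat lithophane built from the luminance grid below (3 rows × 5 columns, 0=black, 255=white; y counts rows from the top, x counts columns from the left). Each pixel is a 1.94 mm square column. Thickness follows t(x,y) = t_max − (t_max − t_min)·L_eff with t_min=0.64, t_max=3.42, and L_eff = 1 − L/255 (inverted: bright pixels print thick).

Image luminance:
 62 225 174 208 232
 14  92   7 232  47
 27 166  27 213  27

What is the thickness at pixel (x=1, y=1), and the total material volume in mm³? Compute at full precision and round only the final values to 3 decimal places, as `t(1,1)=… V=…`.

t(1,1)=1.643 V=108.057

span = t_max - t_min = 3.42 - 0.64 = 2.780
L(1,1) = 92, L_eff = 1 - 92/255 = 0.639216 (inverted)
t(1,1) = 3.42 - 2.780·0.639216 = 1.643
Σt over all 3·5 pixels = 366067/12750 ≈ 28.7111373
V = pitch²·Σt = 1.94²·366067/12750 = 108.057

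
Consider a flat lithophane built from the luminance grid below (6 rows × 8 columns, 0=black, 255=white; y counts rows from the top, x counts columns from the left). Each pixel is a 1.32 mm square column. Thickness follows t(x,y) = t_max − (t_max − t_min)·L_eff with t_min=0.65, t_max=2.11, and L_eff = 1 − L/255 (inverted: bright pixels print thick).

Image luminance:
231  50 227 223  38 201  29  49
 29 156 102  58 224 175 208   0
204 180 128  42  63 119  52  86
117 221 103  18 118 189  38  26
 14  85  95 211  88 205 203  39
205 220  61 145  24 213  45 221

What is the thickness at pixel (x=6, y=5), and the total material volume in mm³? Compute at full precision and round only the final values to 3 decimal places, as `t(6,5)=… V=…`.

t(6,5)=0.908 V=112.005

span = t_max - t_min = 2.11 - 0.65 = 1.460
L(6,5) = 45, L_eff = 1 - 45/255 = 0.823529 (inverted)
t(6,5) = 2.11 - 1.460·0.823529 = 0.908
Σt over all 6·8 pixels = 136599/2125 ≈ 64.2818824
V = pitch²·Σt = 1.32²·136599/2125 = 112.005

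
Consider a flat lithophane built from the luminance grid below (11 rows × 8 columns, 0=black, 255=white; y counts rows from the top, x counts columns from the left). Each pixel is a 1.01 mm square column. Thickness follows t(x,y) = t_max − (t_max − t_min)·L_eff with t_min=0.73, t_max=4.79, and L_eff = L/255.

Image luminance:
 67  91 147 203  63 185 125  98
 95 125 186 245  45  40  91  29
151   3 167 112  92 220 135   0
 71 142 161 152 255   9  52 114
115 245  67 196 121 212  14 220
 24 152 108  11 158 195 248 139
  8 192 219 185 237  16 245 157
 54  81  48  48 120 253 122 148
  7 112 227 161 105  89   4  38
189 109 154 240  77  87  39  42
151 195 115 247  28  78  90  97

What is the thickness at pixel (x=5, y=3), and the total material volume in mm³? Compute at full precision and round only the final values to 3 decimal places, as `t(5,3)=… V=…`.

t(5,3)=4.647 V=256.045

span = t_max - t_min = 4.79 - 0.73 = 4.060
L(5,3) = 9, L_eff = 9/255 = 0.035294
t(5,3) = 4.79 - 4.060·0.035294 = 4.647
Σt over all 11·8 pixels = 251
V = pitch²·Σt = 1.01²·251 = 256.045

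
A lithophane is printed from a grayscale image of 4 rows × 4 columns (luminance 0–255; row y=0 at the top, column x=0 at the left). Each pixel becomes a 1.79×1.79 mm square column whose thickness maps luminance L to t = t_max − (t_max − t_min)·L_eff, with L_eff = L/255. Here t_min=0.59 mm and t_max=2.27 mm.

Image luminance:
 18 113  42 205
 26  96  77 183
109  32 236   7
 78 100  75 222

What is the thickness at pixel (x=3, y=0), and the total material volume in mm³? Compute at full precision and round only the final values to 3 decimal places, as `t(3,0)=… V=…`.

t(3,0)=0.919 V=82.197

span = t_max - t_min = 2.27 - 0.59 = 1.680
L(3,0) = 205, L_eff = 205/255 = 0.803922
t(3,0) = 2.27 - 1.680·0.803922 = 0.919
Σt over all 4·4 pixels = 54514/2125 ≈ 25.6536471
V = pitch²·Σt = 1.79²·54514/2125 = 82.197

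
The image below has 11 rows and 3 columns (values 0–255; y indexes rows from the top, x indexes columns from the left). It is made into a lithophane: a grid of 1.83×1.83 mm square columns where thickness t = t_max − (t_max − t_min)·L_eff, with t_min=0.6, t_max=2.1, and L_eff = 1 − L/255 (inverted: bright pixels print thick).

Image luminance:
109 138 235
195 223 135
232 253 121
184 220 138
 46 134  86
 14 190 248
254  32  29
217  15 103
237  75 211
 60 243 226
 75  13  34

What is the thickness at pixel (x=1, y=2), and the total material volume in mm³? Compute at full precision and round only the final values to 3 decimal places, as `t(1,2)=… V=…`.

t(1,2)=2.088 V=159.388

span = t_max - t_min = 2.1 - 0.6 = 1.500
L(1,2) = 253, L_eff = 1 - 253/255 = 0.007843 (inverted)
t(1,2) = 2.1 - 1.500·0.007843 = 2.088
Σt over all 11·3 pixels = 8091/170 ≈ 47.5941176
V = pitch²·Σt = 1.83²·8091/170 = 159.388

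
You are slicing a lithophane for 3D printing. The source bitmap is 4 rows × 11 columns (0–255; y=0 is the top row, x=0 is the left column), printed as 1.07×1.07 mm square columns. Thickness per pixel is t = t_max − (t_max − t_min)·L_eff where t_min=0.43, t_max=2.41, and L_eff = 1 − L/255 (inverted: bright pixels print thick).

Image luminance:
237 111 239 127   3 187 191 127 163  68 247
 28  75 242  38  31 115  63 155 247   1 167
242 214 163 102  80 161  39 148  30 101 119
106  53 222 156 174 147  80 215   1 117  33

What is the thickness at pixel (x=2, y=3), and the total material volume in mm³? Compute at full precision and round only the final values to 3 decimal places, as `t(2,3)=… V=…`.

t(2,3)=2.154 V=71.133

span = t_max - t_min = 2.41 - 0.43 = 1.980
L(2,3) = 222, L_eff = 1 - 222/255 = 0.129412 (inverted)
t(2,3) = 2.41 - 1.980·0.129412 = 2.154
Σt over all 4·11 pixels = 52811/850 ≈ 62.1305882
V = pitch²·Σt = 1.07²·52811/850 = 71.133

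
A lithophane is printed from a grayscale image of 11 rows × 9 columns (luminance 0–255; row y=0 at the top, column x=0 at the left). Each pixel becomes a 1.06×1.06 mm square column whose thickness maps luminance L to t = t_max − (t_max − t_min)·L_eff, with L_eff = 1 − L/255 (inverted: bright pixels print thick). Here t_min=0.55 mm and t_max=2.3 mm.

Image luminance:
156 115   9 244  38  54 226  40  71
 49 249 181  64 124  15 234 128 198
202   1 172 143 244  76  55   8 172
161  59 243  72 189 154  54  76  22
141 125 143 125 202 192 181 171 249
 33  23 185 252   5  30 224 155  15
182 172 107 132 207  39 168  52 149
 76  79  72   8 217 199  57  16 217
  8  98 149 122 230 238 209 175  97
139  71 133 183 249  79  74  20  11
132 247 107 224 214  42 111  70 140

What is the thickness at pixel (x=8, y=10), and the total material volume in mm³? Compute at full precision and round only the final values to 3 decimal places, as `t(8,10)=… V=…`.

t(8,10)=1.511 V=157.336

span = t_max - t_min = 2.3 - 0.55 = 1.750
L(8,10) = 140, L_eff = 1 - 140/255 = 0.450980 (inverted)
t(8,10) = 2.3 - 1.750·0.450980 = 1.511
Σt over all 11·9 pixels = 142829/1020 ≈ 140.0284314
V = pitch²·Σt = 1.06²·142829/1020 = 157.336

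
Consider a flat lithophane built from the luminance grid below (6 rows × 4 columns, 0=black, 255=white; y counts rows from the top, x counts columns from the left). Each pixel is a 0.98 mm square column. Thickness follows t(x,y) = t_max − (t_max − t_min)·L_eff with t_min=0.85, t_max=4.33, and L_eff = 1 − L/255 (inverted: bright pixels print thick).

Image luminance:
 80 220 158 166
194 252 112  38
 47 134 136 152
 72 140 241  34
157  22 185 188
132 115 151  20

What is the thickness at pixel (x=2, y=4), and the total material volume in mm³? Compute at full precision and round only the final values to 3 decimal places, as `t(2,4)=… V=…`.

t(2,4)=3.375 V=60.826

span = t_max - t_min = 4.33 - 0.85 = 3.480
L(2,4) = 185, L_eff = 1 - 185/255 = 0.274510 (inverted)
t(2,4) = 4.33 - 3.480·0.274510 = 3.375
Σt over all 6·4 pixels = 134584/2125 ≈ 63.3336471
V = pitch²·Σt = 0.98²·134584/2125 = 60.826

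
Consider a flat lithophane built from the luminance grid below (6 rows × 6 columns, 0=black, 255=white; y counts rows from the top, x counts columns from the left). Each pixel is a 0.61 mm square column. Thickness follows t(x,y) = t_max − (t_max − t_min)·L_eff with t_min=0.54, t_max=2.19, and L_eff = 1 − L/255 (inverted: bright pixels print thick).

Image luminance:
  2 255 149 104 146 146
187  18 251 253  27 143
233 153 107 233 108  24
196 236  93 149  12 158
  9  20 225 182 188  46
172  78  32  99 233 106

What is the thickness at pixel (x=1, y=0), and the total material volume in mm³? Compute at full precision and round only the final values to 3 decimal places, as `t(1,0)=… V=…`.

span = t_max - t_min = 2.19 - 0.54 = 1.650
L(1,0) = 255, L_eff = 1 - 255/255 = 0.000000 (inverted)
t(1,0) = 2.19 - 1.650·0.000000 = 2.190
Σt over all 6·6 pixels = 85551/1700 ≈ 50.3241176
V = pitch²·Σt = 0.61²·85551/1700 = 18.726

t(1,0)=2.190 V=18.726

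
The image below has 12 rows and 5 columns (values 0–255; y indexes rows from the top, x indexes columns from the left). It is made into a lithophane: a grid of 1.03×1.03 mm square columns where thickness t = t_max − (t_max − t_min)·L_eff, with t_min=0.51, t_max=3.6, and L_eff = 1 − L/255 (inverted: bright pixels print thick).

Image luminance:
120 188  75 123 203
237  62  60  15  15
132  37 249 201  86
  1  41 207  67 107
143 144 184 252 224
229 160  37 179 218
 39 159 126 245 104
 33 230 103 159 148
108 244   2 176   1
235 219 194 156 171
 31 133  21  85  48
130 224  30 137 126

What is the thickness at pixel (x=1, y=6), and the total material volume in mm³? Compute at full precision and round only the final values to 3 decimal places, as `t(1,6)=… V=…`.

t(1,6)=2.437 V=132.904

span = t_max - t_min = 3.6 - 0.51 = 3.090
L(1,6) = 159, L_eff = 1 - 159/255 = 0.376471 (inverted)
t(1,6) = 3.6 - 3.090·0.376471 = 2.437
Σt over all 12·5 pixels = 1064839/8500 ≈ 125.2751765
V = pitch²·Σt = 1.03²·1064839/8500 = 132.904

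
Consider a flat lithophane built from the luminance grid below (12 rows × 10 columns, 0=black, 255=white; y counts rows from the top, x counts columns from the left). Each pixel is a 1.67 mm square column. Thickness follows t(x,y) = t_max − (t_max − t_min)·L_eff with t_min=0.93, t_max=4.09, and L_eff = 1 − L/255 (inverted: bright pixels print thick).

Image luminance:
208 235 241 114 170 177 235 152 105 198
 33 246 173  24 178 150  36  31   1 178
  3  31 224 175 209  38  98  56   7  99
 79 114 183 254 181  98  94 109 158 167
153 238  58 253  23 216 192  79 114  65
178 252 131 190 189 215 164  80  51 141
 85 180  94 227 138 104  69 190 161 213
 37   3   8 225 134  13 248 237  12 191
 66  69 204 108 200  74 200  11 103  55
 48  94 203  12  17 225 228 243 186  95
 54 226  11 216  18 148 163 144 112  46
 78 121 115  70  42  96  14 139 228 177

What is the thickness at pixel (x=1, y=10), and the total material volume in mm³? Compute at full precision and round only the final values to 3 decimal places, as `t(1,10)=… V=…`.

t(1,10)=3.731 V=845.961

span = t_max - t_min = 4.09 - 0.93 = 3.160
L(1,10) = 226, L_eff = 1 - 226/255 = 0.113725 (inverted)
t(1,10) = 4.09 - 3.160·0.113725 = 3.731
Σt over all 12·10 pixels = 1933738/6375 ≈ 303.3314510
V = pitch²·Σt = 1.67²·1933738/6375 = 845.961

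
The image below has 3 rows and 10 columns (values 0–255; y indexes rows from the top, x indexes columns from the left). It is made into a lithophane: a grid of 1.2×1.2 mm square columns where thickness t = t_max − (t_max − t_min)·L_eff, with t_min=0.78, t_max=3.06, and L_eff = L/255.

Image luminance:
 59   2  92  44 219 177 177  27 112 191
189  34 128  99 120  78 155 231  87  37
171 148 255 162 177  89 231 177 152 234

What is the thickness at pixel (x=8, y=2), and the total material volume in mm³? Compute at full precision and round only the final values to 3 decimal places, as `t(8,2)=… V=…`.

span = t_max - t_min = 3.06 - 0.78 = 2.280
L(8,2) = 152, L_eff = 152/255 = 0.596078
t(8,2) = 3.06 - 2.280·0.596078 = 1.701
Σt over all 3·10 pixels = 118049/2125 ≈ 55.5524706
V = pitch²·Σt = 1.2²·118049/2125 = 79.996

t(8,2)=1.701 V=79.996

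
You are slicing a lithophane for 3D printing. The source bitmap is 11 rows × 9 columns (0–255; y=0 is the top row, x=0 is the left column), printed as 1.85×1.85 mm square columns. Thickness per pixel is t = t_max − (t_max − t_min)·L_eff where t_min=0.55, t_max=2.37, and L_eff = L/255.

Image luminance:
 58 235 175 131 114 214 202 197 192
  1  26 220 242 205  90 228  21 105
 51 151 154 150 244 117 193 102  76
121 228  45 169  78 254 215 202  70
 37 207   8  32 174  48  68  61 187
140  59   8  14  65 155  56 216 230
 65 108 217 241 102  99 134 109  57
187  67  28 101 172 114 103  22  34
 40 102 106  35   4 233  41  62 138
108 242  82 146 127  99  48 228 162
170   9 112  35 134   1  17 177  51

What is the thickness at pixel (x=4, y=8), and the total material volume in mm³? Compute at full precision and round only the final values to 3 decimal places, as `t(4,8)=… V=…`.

span = t_max - t_min = 2.37 - 0.55 = 1.820
L(4,8) = 4, L_eff = 4/255 = 0.015686
t(4,8) = 2.37 - 1.820·0.015686 = 2.341
Σt over all 11·9 pixels = 770369/5100 ≈ 151.0527451
V = pitch²·Σt = 1.85²·770369/5100 = 516.978

t(4,8)=2.341 V=516.978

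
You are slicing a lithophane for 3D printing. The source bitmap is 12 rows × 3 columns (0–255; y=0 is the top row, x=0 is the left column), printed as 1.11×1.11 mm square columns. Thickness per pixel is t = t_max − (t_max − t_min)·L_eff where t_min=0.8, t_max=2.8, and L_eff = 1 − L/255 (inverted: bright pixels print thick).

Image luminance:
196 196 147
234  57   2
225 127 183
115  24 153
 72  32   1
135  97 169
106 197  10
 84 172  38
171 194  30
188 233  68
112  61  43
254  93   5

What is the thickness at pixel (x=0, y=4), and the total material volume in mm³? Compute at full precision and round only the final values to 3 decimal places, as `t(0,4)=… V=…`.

t(0,4)=1.365 V=76.303

span = t_max - t_min = 2.8 - 0.8 = 2.000
L(0,4) = 72, L_eff = 1 - 72/255 = 0.717647 (inverted)
t(0,4) = 2.8 - 2.000·0.717647 = 1.365
Σt over all 12·3 pixels = 5264/85 ≈ 61.9294118
V = pitch²·Σt = 1.11²·5264/85 = 76.303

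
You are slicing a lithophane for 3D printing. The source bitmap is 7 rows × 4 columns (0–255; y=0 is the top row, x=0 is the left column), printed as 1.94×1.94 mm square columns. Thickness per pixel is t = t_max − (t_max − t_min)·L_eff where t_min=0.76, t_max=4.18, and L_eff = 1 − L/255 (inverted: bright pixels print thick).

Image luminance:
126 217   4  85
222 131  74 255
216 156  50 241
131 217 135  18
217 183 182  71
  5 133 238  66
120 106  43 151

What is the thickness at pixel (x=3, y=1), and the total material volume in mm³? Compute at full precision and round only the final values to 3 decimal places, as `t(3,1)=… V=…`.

t(3,1)=4.180 V=271.547

span = t_max - t_min = 4.18 - 0.76 = 3.420
L(3,1) = 255, L_eff = 1 - 255/255 = 0.000000 (inverted)
t(3,1) = 4.18 - 3.420·0.000000 = 4.180
Σt over all 7·4 pixels = 306641/4250 ≈ 72.1508235
V = pitch²·Σt = 1.94²·306641/4250 = 271.547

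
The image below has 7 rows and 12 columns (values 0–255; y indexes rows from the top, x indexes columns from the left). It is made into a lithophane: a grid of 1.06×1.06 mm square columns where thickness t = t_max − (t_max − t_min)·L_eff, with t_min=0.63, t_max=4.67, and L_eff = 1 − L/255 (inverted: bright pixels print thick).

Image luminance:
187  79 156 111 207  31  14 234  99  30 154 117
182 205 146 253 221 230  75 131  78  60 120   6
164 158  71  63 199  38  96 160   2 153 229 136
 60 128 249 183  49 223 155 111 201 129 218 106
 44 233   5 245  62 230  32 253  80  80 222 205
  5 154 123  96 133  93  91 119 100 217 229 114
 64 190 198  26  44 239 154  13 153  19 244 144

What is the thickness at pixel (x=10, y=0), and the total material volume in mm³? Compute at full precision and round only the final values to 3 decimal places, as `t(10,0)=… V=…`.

t(10,0)=3.070 V=256.344

span = t_max - t_min = 4.67 - 0.63 = 4.040
L(10,0) = 154, L_eff = 1 - 154/255 = 0.396078 (inverted)
t(10,0) = 4.67 - 4.040·0.396078 = 3.070
Σt over all 7·12 pixels = 58177/255 ≈ 228.1450980
V = pitch²·Σt = 1.06²·58177/255 = 256.344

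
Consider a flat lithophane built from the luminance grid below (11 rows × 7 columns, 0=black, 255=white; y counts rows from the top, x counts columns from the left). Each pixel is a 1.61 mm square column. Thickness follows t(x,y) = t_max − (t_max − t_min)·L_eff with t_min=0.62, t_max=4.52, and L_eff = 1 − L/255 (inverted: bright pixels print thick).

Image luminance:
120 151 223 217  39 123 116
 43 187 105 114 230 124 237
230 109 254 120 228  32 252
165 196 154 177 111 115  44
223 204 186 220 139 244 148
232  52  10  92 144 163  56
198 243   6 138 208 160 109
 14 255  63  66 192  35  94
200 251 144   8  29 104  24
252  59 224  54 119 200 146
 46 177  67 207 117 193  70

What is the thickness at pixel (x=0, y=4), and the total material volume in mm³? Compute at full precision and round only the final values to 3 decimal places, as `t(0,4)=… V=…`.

t(0,4)=4.031 V=551.940

span = t_max - t_min = 4.52 - 0.62 = 3.900
L(0,4) = 223, L_eff = 1 - 223/255 = 0.125490 (inverted)
t(0,4) = 4.52 - 3.900·0.125490 = 4.031
Σt over all 11·7 pixels = 90496/425 ≈ 212.9317647
V = pitch²·Σt = 1.61²·90496/425 = 551.940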